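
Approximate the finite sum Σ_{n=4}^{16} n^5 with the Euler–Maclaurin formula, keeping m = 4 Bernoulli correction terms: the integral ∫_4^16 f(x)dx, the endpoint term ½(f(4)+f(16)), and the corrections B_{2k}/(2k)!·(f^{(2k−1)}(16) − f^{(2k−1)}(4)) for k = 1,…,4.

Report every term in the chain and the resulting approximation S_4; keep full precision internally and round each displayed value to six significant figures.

The integral term ∫_4^16 x^5 dx = 2.79552e+06.
½[f(4) + f(16)] = ½[1024.00 + 1.04858e+06] = 524800.
Integral + boundary = 3.32032e+06.
Correction k=1: B_{2}/2! · (f^{(1)}(16) − f^{(1)}(4)) = 1/12 · (327680 − 1280.00) = 27200.0.
Partial sum through k=1: 3.34752e+06.
Correction k=2: B_{4}/4! · (f^{(3)}(16) − f^{(3)}(4)) = −1/720 · (15360.0 − 960.000) = -20.0000.
Partial sum through k=2: 3.34750e+06.
Correction k=3: B_{6}/6! · (f^{(5)}(16) − f^{(5)}(4)) = 1/30240 · (120.000 − 120.000) = 0.00000.
Partial sum through k=3: 3.34750e+06.
Correction k=4: B_{8}/8! · (f^{(7)}(16) − f^{(7)}(4)) = −1/1209600 · (0.00000 − 0.00000) = 0.00000.

S_4 ≈ 3.34750e+06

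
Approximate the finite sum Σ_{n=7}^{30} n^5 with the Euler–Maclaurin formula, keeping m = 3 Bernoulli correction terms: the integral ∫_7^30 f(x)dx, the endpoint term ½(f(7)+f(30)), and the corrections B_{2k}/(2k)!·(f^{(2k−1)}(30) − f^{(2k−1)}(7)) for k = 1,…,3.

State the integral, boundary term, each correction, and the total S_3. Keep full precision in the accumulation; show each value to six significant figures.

S_3 ≈ 1.33975e+08

∫_7^30 x^5 dx evaluates to 1.21480e+08.
Endpoint term: (f(7) + f(30))/2 = (16807.0 + 2.43000e+07)/2 = 1.21584e+07.
So far: 1.33639e+08.
k=1: B_{2}/(2)! × [f^{(1)}(30) − f^{(1)}(7)] = 1/12 × (4.05000e+06 − 12005.0) = 336500.
After k=1: 1.33975e+08.
k=2: B_{4}/(4)! × [f^{(3)}(30) − f^{(3)}(7)] = −1/720 × (54000.0 − 2940.00) = -70.9167.
After k=2: 1.33975e+08.
k=3: B_{6}/(6)! × [f^{(5)}(30) − f^{(5)}(7)] = 1/30240 × (120.000 − 120.000) = 0.00000.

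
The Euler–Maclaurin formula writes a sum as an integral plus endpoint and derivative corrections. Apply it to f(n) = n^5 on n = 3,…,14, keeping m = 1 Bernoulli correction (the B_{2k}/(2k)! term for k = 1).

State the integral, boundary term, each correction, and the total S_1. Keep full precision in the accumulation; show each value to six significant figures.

S_1 ≈ 1.53981e+06

∫_3^14 x^5 dx evaluates to 1.25480e+06.
½[f(3) + f(14)] = ½[243.000 + 537824] = 269034.
So far: 1.52383e+06.
Order-1 term: 1/12 · (192080 − 405.000) = 15972.9.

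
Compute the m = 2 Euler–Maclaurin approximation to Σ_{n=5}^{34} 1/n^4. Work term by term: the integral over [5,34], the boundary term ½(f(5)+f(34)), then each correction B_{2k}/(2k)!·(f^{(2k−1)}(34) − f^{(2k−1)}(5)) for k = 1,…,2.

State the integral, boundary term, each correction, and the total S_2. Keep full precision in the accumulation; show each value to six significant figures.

S_2 ≈ 0.00356309

Integral: ∫_5^34 1/x^4 dx = 0.00265819.
Boundary: ½(f(5) + f(34)) = ½(0.00160000 + 7.48315e-07) = 0.000800374.
Running total after boundary: 0.00345856.
Order-1 term: 1/12 · (-8.80370e-08 − (-0.00128000)) = 0.000106659.
Running total after k=1: 0.00356522.
Order-2 term: −1/720 · (-2.28470e-09 − (-0.00153600)) = -2.13333e-06.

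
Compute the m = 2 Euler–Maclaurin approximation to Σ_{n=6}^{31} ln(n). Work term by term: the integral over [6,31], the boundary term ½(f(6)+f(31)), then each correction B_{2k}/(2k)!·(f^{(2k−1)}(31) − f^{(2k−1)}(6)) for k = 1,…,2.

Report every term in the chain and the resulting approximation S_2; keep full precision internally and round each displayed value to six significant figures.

Integral: ∫_6^31 ln(x) dx = 70.7030.
Endpoint term: (f(6) + f(31))/2 = (1.79176 + 3.43399)/2 = 2.61287.
So far: 73.3159.
Order-1 term: 1/12 · (0.0322581 − 0.166667) = -0.0112007.
Running total after k=1: 73.3047.
Order-2 term: −1/720 · (6.71344e-05 − 0.00925926) = 1.27668e-05.

S_2 ≈ 73.3047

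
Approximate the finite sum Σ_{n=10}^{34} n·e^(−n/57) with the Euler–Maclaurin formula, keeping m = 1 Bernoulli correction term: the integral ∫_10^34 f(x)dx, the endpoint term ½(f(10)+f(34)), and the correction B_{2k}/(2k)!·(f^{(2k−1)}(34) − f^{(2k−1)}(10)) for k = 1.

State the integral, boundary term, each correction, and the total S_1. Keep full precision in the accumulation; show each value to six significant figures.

S_1 ≈ 361.308

∫_10^34 x·e^(−x/57) dx evaluates to 347.789.
Boundary: ½(f(10) + f(34)) = ½(8.39089 + 18.7252) = 13.5580.
So far: 361.347.
k=1: B_{2}/(2)! × [f^{(1)}(34) − f^{(1)}(10)] = 1/12 × (0.222229 − 0.691880) = -0.0391376.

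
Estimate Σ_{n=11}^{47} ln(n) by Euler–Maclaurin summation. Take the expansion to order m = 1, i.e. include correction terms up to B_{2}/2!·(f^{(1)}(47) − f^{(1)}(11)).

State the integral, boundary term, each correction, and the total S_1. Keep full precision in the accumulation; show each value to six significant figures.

S_1 ≈ 121.698

The integral term ∫_11^47 ln(x) dx = 118.580.
½[f(11) + f(47)] = ½[2.39790 + 3.85015] = 3.12402.
Integral + boundary = 121.704.
k=1: B_{2}/(2)! × [f^{(1)}(47) − f^{(1)}(11)] = 1/12 × (0.0212766 − 0.0909091) = -0.00580271.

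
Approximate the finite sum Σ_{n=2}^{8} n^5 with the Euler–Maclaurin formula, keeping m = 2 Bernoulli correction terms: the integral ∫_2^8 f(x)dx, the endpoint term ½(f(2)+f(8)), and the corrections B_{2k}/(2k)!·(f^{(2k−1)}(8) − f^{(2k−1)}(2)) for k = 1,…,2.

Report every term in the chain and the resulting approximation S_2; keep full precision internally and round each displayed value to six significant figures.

Integral: ∫_2^8 x^5 dx = 43680.0.
½[f(2) + f(8)] = ½[32.0000 + 32768.0] = 16400.0.
So far: 60080.0.
Order-1 term: 1/12 · (20480.0 − 80.0000) = 1700.00.
Running total after k=1: 61780.0.
Order-2 term: −1/720 · (3840.00 − 240.000) = -5.00000.

S_2 ≈ 61775.0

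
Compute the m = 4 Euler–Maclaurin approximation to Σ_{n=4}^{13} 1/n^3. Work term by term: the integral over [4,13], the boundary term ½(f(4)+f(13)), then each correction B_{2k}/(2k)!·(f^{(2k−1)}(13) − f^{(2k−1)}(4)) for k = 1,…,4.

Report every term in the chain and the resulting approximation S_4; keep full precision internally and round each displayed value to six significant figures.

S_4 ≈ 0.0372801

The integral term ∫_4^13 1/x^3 dx = 0.0282914.
Endpoint term: (f(4) + f(13))/2 = (0.0156250 + 0.000455166)/2 = 0.00804008.
So far: 0.0363315.
Correction k=1: B_{2}/2! · (f^{(1)}(13) − f^{(1)}(4)) = 1/12 · (-0.000105038 − (-0.0117188)) = 0.000967809.
Running total after k=1: 0.0372993.
Correction k=2: B_{4}/4! · (f^{(3)}(13) − f^{(3)}(4)) = −1/720 · (-1.24306e-05 − (-0.0146484)) = -2.03278e-05.
Running total after k=2: 0.0372790.
Correction k=3: B_{6}/6! · (f^{(5)}(13) − f^{(5)}(4)) = 1/30240 · (-3.08925e-06 − (-0.0384521)) = 1.27146e-06.
Running total after k=3: 0.0372803.
Correction k=4: B_{8}/8! · (f^{(7)}(13) − f^{(7)}(4)) = −1/1209600 · (-1.31613e-06 − (-0.173035)) = -1.43050e-07.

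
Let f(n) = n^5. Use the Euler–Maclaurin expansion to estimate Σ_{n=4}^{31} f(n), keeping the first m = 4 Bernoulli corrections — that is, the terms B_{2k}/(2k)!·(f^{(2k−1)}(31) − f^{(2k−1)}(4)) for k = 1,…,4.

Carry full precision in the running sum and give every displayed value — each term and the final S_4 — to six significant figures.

Integral: ∫_4^31 x^5 dx = 1.47917e+08.
Boundary: ½(f(4) + f(31)) = ½(1024.00 + 2.86292e+07) = 1.43151e+07.
So far: 1.62232e+08.
Order-1 term: 1/12 · (4.61760e+06 − 1280.00) = 384694.
After k=1: 1.62616e+08.
Order-2 term: −1/720 · (57660.0 − 960.000) = -78.7500.
After k=2: 1.62616e+08.
Order-3 term: 1/30240 · (120.000 − 120.000) = 0.00000.
After k=3: 1.62616e+08.
Order-4 term: −1/1209600 · (0.00000 − 0.00000) = 0.00000.

S_4 ≈ 1.62616e+08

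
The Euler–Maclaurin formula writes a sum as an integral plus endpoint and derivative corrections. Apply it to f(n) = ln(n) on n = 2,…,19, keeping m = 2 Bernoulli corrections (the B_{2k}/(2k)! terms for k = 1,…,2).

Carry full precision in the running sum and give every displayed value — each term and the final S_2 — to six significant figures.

S_2 ≈ 39.3399

∫_2^19 ln(x) dx evaluates to 37.5580.
½[f(2) + f(19)] = ½[0.693147 + 2.94444] = 1.81879.
Running total after boundary: 39.3768.
Order-1 term: 1/12 · (0.0526316 − 0.500000) = -0.0372807.
Running total after k=1: 39.3396.
Order-2 term: −1/720 · (0.000291588 − 0.250000) = 0.000346817.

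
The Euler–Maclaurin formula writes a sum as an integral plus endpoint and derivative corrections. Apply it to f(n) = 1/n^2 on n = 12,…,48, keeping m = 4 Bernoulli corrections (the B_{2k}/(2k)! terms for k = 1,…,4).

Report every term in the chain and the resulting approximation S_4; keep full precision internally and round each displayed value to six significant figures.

S_4 ≈ 0.0662840

Integral: ∫_12^48 1/x^2 dx = 0.0625000.
½[f(12) + f(48)] = ½[0.00694444 + 0.000434028] = 0.00368924.
Running total after boundary: 0.0661892.
Order-1 term: 1/12 · (-1.80845e-05 − (-0.00115741)) = 9.49436e-05.
After k=1: 0.0662842.
Order-2 term: −1/720 · (-9.41901e-08 − (-9.64506e-05)) = -1.33828e-07.
After k=2: 0.0662840.
Order-3 term: 1/30240 · (-1.22643e-09 − (-2.00939e-05)) = 6.64440e-10.
After k=3: 0.0662840.
Order-4 term: −1/1209600 · (-2.98091e-11 − (-7.81429e-06)) = -6.46020e-12.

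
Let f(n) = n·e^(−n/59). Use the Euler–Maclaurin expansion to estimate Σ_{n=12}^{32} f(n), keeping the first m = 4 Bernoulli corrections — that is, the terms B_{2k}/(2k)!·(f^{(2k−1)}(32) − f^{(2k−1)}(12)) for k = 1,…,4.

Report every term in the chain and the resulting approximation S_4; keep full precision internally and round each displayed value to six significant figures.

Integral: ∫_12^32 x·e^(−x/59) dx = 296.697.
Boundary: ½(f(12) + f(32)) = ½(9.79152 + 18.6037) = 14.1976.
So far: 310.895.
k=1: B_{2}/(2)! × [f^{(1)}(32) − f^{(1)}(12)] = 1/12 × (0.266049 − 0.650002) = -0.0319961.
Running total after k=1: 310.863.
k=2: B_{4}/(4)! × [f^{(3)}(32) − f^{(3)}(12)] = −1/720 × (0.000410452 − 0.000655536) = 3.40395e-07.
Running total after k=2: 310.863.
k=3: B_{6}/(6)! × [f^{(5)}(32) − f^{(5)}(12)] = 1/30240 × (2.13868e-07 − 3.22995e-07) = -3.60868e-12.
Running total after k=3: 310.863.
k=4: B_{8}/(8)! × [f^{(7)}(32) − f^{(7)}(12)] = −1/1209600 × (8.90044e-11 − 1.31477e-10) = 3.51128e-17.

S_4 ≈ 310.863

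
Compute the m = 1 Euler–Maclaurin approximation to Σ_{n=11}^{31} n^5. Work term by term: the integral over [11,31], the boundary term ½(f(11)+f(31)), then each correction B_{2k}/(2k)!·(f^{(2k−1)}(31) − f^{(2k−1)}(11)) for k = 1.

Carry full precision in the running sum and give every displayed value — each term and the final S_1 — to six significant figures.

S_1 ≈ 1.62396e+08

Integral: ∫_11^31 x^5 dx = 1.47622e+08.
½[f(11) + f(31)] = ½[161051 + 2.86292e+07] = 1.43951e+07.
Running total after boundary: 1.62017e+08.
k=1: B_{2}/(2)! × [f^{(1)}(31) − f^{(1)}(11)] = 1/12 × (4.61760e+06 − 73205.0) = 378700.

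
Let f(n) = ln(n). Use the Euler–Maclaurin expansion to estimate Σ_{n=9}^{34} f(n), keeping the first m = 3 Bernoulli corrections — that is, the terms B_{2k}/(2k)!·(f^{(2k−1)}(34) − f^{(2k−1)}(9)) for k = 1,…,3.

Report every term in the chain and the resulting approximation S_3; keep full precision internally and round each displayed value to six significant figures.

∫_9^34 ln(x) dx evaluates to 75.1212.
Boundary: ½(f(9) + f(34)) = ½(2.19722 + 3.52636) = 2.86179.
Integral + boundary = 77.9830.
Correction k=1: B_{2}/2! · (f^{(1)}(34) − f^{(1)}(9)) = 1/12 · (0.0294118 − 0.111111) = -0.00680828.
Partial sum through k=1: 77.9762.
Correction k=2: B_{4}/4! · (f^{(3)}(34) − f^{(3)}(9)) = −1/720 · (5.08854e-05 − 0.00274348) = 3.73972e-06.
Partial sum through k=2: 77.9762.
Correction k=3: B_{6}/6! · (f^{(5)}(34) − f^{(5)}(9)) = 1/30240 · (5.28222e-07 − 0.000406442) = -1.34231e-08.

S_3 ≈ 77.9762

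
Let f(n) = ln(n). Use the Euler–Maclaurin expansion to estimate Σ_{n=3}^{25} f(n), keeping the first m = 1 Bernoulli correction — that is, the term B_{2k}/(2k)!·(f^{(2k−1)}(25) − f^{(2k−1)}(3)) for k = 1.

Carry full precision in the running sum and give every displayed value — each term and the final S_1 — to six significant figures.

∫_3^25 ln(x) dx evaluates to 55.1761.
Boundary: ½(f(3) + f(25)) = ½(1.09861 + 3.21888) = 2.15874.
Integral + boundary = 57.3348.
k=1: B_{2}/(2)! × [f^{(1)}(25) − f^{(1)}(3)] = 1/12 × (0.0400000 − 0.333333) = -0.0244444.

S_1 ≈ 57.3104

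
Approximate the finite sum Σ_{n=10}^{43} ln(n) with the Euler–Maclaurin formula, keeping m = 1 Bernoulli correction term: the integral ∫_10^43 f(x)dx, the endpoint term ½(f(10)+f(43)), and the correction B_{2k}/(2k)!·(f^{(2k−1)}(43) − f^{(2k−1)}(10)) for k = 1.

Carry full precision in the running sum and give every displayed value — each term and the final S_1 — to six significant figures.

Integral: ∫_10^43 ln(x) dx = 105.706.
Boundary: ½(f(10) + f(43)) = ½(2.30259 + 3.76120) = 3.03189.
So far: 108.738.
k=1: B_{2}/(2)! × [f^{(1)}(43) − f^{(1)}(10)] = 1/12 × (0.0232558 − 0.100000) = -0.00639535.

S_1 ≈ 108.731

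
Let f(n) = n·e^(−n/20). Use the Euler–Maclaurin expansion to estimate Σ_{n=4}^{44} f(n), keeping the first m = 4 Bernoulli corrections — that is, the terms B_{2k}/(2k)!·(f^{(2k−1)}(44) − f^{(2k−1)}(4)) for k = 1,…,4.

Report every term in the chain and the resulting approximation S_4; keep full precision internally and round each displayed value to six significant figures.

S_4 ≈ 255.172

Integral: ∫_4^44 x·e^(−x/20) dx = 251.163.
½[f(4) + f(44)] = ½[3.27492 + 4.87534] = 4.07513.
Running total after boundary: 255.238.
Correction k=1: B_{2}/2! · (f^{(1)}(44) − f^{(1)}(4)) = 1/12 · (-0.132964 − 0.654985) = -0.0656624.
After k=1: 255.172.
Correction k=2: B_{4}/4! · (f^{(3)}(44) − f^{(3)}(4)) = −1/720 · (0.000221606 − 0.00573112) = 7.65210e-06.
After k=2: 255.172.
Correction k=3: B_{6}/6! · (f^{(5)}(44) − f^{(5)}(4)) = 1/30240 · (1.93906e-06 − 2.45619e-05) = -7.48111e-10.
After k=3: 255.172.
Correction k=4: B_{8}/8! · (f^{(7)}(44) − f^{(7)}(4)) = −1/1209600 · (8.31024e-09 − 8.69901e-08) = 6.50462e-14.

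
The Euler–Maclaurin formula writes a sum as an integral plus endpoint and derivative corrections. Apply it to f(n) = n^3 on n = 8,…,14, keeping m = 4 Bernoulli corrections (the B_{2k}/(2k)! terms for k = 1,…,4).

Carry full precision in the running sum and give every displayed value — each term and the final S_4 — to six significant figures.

S_4 ≈ 10241.0

The integral term ∫_8^14 x^3 dx = 8580.00.
Boundary: ½(f(8) + f(14)) = ½(512.000 + 2744.00) = 1628.00.
Running total after boundary: 10208.0.
k=1: B_{2}/(2)! × [f^{(1)}(14) − f^{(1)}(8)] = 1/12 × (588.000 − 192.000) = 33.0000.
Partial sum through k=1: 10241.0.
k=2: B_{4}/(4)! × [f^{(3)}(14) − f^{(3)}(8)] = −1/720 × (6.00000 − 6.00000) = 0.00000.
Partial sum through k=2: 10241.0.
k=3: B_{6}/(6)! × [f^{(5)}(14) − f^{(5)}(8)] = 1/30240 × (0.00000 − 0.00000) = 0.00000.
Partial sum through k=3: 10241.0.
k=4: B_{8}/(8)! × [f^{(7)}(14) − f^{(7)}(8)] = −1/1209600 × (0.00000 − 0.00000) = 0.00000.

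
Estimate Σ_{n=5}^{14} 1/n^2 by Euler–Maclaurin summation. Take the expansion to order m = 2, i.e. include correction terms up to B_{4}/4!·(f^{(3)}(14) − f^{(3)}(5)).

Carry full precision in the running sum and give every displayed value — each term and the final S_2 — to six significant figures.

Integral: ∫_5^14 1/x^2 dx = 0.128571.
Endpoint term: (f(5) + f(14))/2 = (0.0400000 + 0.00510204)/2 = 0.0225510.
Running total after boundary: 0.151122.
Correction k=1: B_{2}/2! · (f^{(1)}(14) − f^{(1)}(5)) = 1/12 · (-0.000728863 − (-0.0160000)) = 0.00127259.
After k=1: 0.152395.
Correction k=2: B_{4}/4! · (f^{(3)}(14) − f^{(3)}(5)) = −1/720 · (-4.46243e-05 − (-0.00768000)) = -1.06047e-05.

S_2 ≈ 0.152384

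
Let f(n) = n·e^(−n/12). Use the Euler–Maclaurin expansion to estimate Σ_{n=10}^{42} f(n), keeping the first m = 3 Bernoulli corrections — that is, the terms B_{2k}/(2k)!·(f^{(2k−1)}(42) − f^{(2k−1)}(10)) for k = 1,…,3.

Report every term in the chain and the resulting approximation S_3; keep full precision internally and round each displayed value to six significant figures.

The integral term ∫_10^42 x·e^(−x/12) dx = 95.1660.
Boundary: ½(f(10) + f(42)) = ½(4.34598 + 1.26829) = 2.80714.
Running total after boundary: 97.9732.
Order-1 term: 1/12 · (-0.0754935 − 0.0724330) = -0.0123272.
Partial sum through k=1: 97.9608.
Order-2 term: −1/720 · (-0.000104852 − 0.00653909) = 9.22770e-06.
Partial sum through k=2: 97.9608.
Order-3 term: 1/30240 · (2.18442e-06 − 8.73276e-05) = -2.81558e-09.

S_3 ≈ 97.9608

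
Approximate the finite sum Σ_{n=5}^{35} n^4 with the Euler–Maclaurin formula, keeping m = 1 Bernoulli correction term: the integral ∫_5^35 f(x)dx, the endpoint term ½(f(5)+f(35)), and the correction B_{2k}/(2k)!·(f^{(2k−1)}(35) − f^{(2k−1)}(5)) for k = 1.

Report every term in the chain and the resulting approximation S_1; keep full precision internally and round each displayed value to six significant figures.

∫_5^35 x^4 dx evaluates to 1.05038e+07.
½[f(5) + f(35)] = ½[625.000 + 1.50062e+06] = 750625.
So far: 1.12544e+07.
k=1: B_{2}/(2)! × [f^{(1)}(35) − f^{(1)}(5)] = 1/12 × (171500 − 500.000) = 14250.0.

S_1 ≈ 1.12686e+07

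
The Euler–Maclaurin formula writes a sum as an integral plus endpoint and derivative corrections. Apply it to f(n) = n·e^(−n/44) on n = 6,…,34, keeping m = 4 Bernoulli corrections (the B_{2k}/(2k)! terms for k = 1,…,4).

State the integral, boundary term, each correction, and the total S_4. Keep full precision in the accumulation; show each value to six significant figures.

S_4 ≈ 345.236

∫_6^34 x·e^(−x/44) dx evaluates to 334.823.
Endpoint term: (f(6) + f(34))/2 = (5.23515 + 15.6996)/2 = 10.4674.
Integral + boundary = 345.290.
k=1: B_{2}/(2)! × [f^{(1)}(34) − f^{(1)}(6)] = 1/12 × (0.104944 − 0.753545) = -0.0540501.
Running total after k=1: 345.236.
k=2: B_{4}/(4)! × [f^{(3)}(34) − f^{(3)}(6)] = −1/720 × (0.000531223 − 0.00129060) = 1.05469e-06.
Running total after k=2: 345.236.
k=3: B_{6}/(6)! × [f^{(5)}(34) − f^{(5)}(6)] = 1/30240 × (5.20785e-07 − 1.13221e-06) = -2.02192e-11.
Running total after k=3: 345.236.
k=4: B_{8}/(8)! × [f^{(7)}(34) − f^{(7)}(6)] = −1/1209600 × (3.96269e-10 − 8.25308e-10) = 3.54695e-16.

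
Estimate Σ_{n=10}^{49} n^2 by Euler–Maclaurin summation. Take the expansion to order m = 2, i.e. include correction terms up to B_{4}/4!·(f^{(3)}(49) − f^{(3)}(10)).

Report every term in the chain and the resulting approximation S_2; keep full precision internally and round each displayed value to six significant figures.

Integral: ∫_10^49 x^2 dx = 38883.0.
½[f(10) + f(49)] = ½[100.000 + 2401.00] = 1250.50.
Integral + boundary = 40133.5.
Correction k=1: B_{2}/2! · (f^{(1)}(49) − f^{(1)}(10)) = 1/12 · (98.0000 − 20.0000) = 6.50000.
After k=1: 40140.0.
Correction k=2: B_{4}/4! · (f^{(3)}(49) − f^{(3)}(10)) = −1/720 · (0.00000 − 0.00000) = 0.00000.

S_2 ≈ 40140.0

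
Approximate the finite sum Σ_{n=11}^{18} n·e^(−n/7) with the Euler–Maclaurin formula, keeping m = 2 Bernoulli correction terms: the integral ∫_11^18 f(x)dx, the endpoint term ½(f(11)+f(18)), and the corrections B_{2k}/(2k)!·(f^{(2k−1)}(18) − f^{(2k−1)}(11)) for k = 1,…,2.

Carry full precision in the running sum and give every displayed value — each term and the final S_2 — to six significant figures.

S_2 ≈ 14.6320

The integral term ∫_11^18 x·e^(−x/7) dx = 12.8017.
½[f(11) + f(18)] = ½[2.28523 + 1.37567] = 1.83045.
Running total after boundary: 14.6321.
Order-1 term: 1/12 · (-0.120098 − (-0.118713)) = -0.000115433.
After k=1: 14.6320.
Order-2 term: −1/720 · (0.000668451 − 0.00605680) = 7.48382e-06.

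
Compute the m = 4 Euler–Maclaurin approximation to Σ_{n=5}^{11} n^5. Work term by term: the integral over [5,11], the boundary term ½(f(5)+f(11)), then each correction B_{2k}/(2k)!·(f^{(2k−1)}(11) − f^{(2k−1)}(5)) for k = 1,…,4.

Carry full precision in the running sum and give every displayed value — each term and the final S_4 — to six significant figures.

S_4 ≈ 380576

∫_5^11 x^5 dx evaluates to 292656.
Endpoint term: (f(5) + f(11))/2 = (3125.00 + 161051)/2 = 82088.0.
Integral + boundary = 374744.
Order-1 term: 1/12 · (73205.0 − 3125.00) = 5840.00.
Running total after k=1: 380584.
Order-2 term: −1/720 · (7260.00 − 1500.00) = -8.00000.
Running total after k=2: 380576.
Order-3 term: 1/30240 · (120.000 − 120.000) = 0.00000.
Running total after k=3: 380576.
Order-4 term: −1/1209600 · (0.00000 − 0.00000) = 0.00000.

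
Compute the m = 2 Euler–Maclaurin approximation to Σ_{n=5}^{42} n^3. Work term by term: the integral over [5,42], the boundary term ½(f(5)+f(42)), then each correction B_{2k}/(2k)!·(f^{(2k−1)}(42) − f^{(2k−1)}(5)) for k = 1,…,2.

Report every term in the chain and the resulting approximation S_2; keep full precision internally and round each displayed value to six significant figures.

The integral term ∫_5^42 x^3 dx = 777768.
Boundary: ½(f(5) + f(42)) = ½(125.000 + 74088.0) = 37106.5.
Running total after boundary: 814874.
Correction k=1: B_{2}/2! · (f^{(1)}(42) − f^{(1)}(5)) = 1/12 · (5292.00 − 75.0000) = 434.750.
Running total after k=1: 815309.
Correction k=2: B_{4}/4! · (f^{(3)}(42) − f^{(3)}(5)) = −1/720 · (6.00000 − 6.00000) = 0.00000.

S_2 ≈ 815309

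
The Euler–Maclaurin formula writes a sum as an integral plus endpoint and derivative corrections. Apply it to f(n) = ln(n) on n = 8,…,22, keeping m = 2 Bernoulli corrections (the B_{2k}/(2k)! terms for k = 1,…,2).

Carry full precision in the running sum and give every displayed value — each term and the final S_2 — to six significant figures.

The integral term ∫_8^22 ln(x) dx = 37.3674.
Endpoint term: (f(8) + f(22))/2 = (2.07944 + 3.09104)/2 = 2.58524.
Running total after boundary: 39.9526.
Order-1 term: 1/12 · (0.0454545 − 0.125000) = -0.00662879.
Partial sum through k=1: 39.9460.
Order-2 term: −1/720 · (0.000187829 − 0.00390625) = 5.16447e-06.

S_2 ≈ 39.9460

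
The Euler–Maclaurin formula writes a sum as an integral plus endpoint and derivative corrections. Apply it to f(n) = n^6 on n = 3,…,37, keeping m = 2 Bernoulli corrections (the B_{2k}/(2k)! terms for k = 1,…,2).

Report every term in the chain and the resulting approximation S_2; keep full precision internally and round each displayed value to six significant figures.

The integral term ∫_3^37 x^6 dx = 1.35617e+10.
Endpoint term: (f(3) + f(37))/2 = (729.000 + 2.56573e+09)/2 = 1.28286e+09.
Running total after boundary: 1.48446e+10.
Order-1 term: 1/12 · (4.16064e+08 − 1458.00) = 3.46719e+07.
Partial sum through k=1: 1.48792e+10.
Order-2 term: −1/720 · (6.07836e+06 − 3240.00) = -8437.67.

S_2 ≈ 1.48792e+10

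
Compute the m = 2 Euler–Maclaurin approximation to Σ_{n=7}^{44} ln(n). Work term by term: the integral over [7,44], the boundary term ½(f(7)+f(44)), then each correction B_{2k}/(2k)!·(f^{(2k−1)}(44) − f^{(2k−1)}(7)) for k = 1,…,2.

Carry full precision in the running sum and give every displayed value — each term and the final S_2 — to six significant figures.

S_2 ≈ 118.738

∫_7^44 ln(x) dx evaluates to 115.883.
½[f(7) + f(44)] = ½[1.94591 + 3.78419] = 2.86505.
So far: 118.748.
Correction k=1: B_{2}/2! · (f^{(1)}(44) − f^{(1)}(7)) = 1/12 · (0.0227273 − 0.142857) = -0.0100108.
Running total after k=1: 118.738.
Correction k=2: B_{4}/4! · (f^{(3)}(44) − f^{(3)}(7)) = −1/720 · (2.34786e-05 − 0.00583090) = 8.06587e-06.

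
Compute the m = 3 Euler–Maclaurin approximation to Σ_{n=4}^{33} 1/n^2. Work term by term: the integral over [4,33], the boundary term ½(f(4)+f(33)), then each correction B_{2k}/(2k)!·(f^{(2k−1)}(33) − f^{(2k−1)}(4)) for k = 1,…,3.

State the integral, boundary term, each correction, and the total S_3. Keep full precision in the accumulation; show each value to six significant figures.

The integral term ∫_4^33 1/x^2 dx = 0.219697.
Endpoint term: (f(4) + f(33))/2 = (0.0625000 + 0.000918274)/2 = 0.0317091.
Integral + boundary = 0.251406.
Order-1 term: 1/12 · (-5.56529e-05 − (-0.0312500)) = 0.00259953.
Running total after k=1: 0.254006.
Order-2 term: −1/720 · (-6.13256e-07 − (-0.0234375)) = -3.25512e-05.
Running total after k=2: 0.253973.
Order-3 term: 1/30240 · (-1.68941e-08 − (-0.0439453)) = 1.45322e-06.

S_3 ≈ 0.253975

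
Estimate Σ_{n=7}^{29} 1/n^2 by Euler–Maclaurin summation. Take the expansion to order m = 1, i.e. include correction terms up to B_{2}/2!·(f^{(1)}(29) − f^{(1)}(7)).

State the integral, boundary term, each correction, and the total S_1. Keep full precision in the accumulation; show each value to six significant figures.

The integral term ∫_7^29 1/x^2 dx = 0.108374.
Endpoint term: (f(7) + f(29))/2 = (0.0204082 + 0.00118906)/2 = 0.0107986.
Integral + boundary = 0.119173.
Order-1 term: 1/12 · (-8.20042e-05 − (-0.00583090)) = 0.000479075.

S_1 ≈ 0.119652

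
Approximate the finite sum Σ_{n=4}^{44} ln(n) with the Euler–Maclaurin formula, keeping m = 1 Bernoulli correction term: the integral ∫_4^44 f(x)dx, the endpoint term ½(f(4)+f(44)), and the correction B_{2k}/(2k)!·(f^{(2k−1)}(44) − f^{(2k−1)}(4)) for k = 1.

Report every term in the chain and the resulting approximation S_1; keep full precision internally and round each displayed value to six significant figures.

The integral term ∫_4^44 ln(x) dx = 120.959.
½[f(4) + f(44)] = ½[1.38629 + 3.78419] = 2.58524.
Integral + boundary = 123.544.
k=1: B_{2}/(2)! × [f^{(1)}(44) − f^{(1)}(4)] = 1/12 × (0.0227273 − 0.250000) = -0.0189394.

S_1 ≈ 123.525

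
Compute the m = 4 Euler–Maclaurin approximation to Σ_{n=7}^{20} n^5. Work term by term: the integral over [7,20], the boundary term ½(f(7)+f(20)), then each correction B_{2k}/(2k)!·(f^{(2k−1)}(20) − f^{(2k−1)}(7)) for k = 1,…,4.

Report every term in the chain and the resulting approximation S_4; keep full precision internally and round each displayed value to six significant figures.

∫_7^20 x^5 dx evaluates to 1.06471e+07.
Boundary: ½(f(7) + f(20)) = ½(16807.0 + 3.20000e+06) = 1.60840e+06.
Integral + boundary = 1.22555e+07.
Order-1 term: 1/12 · (800000 − 12005.0) = 65666.2.
Running total after k=1: 1.23211e+07.
Order-2 term: −1/720 · (24000.0 − 2940.00) = -29.2500.
Running total after k=2: 1.23211e+07.
Order-3 term: 1/30240 · (120.000 − 120.000) = 0.00000.
Running total after k=3: 1.23211e+07.
Order-4 term: −1/1209600 · (0.00000 − 0.00000) = 0.00000.

S_4 ≈ 1.23211e+07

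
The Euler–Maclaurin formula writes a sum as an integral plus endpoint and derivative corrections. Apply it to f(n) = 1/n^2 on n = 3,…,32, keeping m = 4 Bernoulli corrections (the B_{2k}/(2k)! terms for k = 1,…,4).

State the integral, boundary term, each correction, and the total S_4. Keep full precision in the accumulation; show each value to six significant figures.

∫_3^32 1/x^2 dx evaluates to 0.302083.
½[f(3) + f(32)] = ½[0.111111 + 0.000976562] = 0.0560438.
Running total after boundary: 0.358127.
Correction k=1: B_{2}/2! · (f^{(1)}(32) − f^{(1)}(3)) = 1/12 · (-6.10352e-05 − (-0.0740741)) = 0.00616775.
Running total after k=1: 0.364295.
Correction k=2: B_{4}/4! · (f^{(3)}(32) − f^{(3)}(3)) = −1/720 · (-7.15256e-07 − (-0.0987654)) = -0.000137173.
Running total after k=2: 0.364158.
Correction k=3: B_{6}/6! · (f^{(5)}(32) − f^{(5)}(3)) = 1/30240 · (-2.09548e-08 − (-0.329218)) = 1.08868e-05.
Running total after k=3: 0.364169.
Correction k=4: B_{8}/8! · (f^{(7)}(32) − f^{(7)}(3)) = −1/1209600 · (-1.14596e-09 − (-2.04847)) = -1.69351e-06.

S_4 ≈ 0.364167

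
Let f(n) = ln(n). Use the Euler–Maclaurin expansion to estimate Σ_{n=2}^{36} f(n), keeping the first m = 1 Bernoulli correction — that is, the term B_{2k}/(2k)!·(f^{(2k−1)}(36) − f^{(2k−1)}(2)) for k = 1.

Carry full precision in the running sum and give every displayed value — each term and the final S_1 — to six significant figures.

S_1 ≈ 95.7194

Integral: ∫_2^36 ln(x) dx = 93.6204.
Boundary: ½(f(2) + f(36)) = ½(0.693147 + 3.58352) = 2.13833.
So far: 95.7587.
Correction k=1: B_{2}/2! · (f^{(1)}(36) − f^{(1)}(2)) = 1/12 · (0.0277778 − 0.500000) = -0.0393519.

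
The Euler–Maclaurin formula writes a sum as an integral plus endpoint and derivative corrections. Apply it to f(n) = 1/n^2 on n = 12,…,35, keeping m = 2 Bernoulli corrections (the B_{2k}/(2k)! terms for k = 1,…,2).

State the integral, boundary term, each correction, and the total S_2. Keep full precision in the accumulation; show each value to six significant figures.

S_2 ≈ 0.0587347

Integral: ∫_12^35 1/x^2 dx = 0.0547619.
½[f(12) + f(35)] = ½[0.00694444 + 0.000816327] = 0.00388039.
So far: 0.0586423.
Correction k=1: B_{2}/2! · (f^{(1)}(35) − f^{(1)}(12)) = 1/12 · (-4.66472e-05 − (-0.00115741)) = 9.25633e-05.
After k=1: 0.0587349.
Correction k=2: B_{4}/4! · (f^{(3)}(35) − f^{(3)}(12)) = −1/720 · (-4.56952e-07 − (-9.64506e-05)) = -1.33325e-07.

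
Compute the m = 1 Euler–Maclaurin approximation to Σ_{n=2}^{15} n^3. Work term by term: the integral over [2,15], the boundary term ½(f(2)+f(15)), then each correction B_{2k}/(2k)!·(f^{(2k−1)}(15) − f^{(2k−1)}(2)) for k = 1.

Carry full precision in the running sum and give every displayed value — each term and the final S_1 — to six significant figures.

The integral term ∫_2^15 x^3 dx = 12652.2.
Endpoint term: (f(2) + f(15))/2 = (8.00000 + 3375.00)/2 = 1691.50.
Running total after boundary: 14343.8.
k=1: B_{2}/(2)! × [f^{(1)}(15) − f^{(1)}(2)] = 1/12 × (675.000 − 12.0000) = 55.2500.

S_1 ≈ 14399.0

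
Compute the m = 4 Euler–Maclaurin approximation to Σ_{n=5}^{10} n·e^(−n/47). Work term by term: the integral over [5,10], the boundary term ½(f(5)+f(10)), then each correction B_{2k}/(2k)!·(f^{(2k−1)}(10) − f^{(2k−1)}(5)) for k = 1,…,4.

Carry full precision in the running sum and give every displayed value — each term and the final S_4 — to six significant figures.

S_4 ≈ 38.0706

Integral: ∫_5^10 x·e^(−x/47) dx = 31.7951.
½[f(5) + f(10)] = ½[4.49540 + 8.08345] = 6.28943.
Running total after boundary: 38.0845.
Correction k=1: B_{2}/2! · (f^{(1)}(10) − f^{(1)}(5)) = 1/12 · (0.636357 − 0.803433) = -0.0139230.
Running total after k=1: 38.0706.
Correction k=2: B_{4}/4! · (f^{(3)}(10) − f^{(3)}(5)) = −1/720 · (0.00101994 − 0.00117772) = 2.19145e-07.
Running total after k=2: 38.0706.
Correction k=3: B_{6}/6! · (f^{(5)}(10) − f^{(5)}(5)) = 1/30240 · (7.93031e-07 − 9.01648e-07) = -3.59183e-12.
Running total after k=3: 38.0706.
Correction k=4: B_{8}/8! · (f^{(7)}(10) − f^{(7)}(5)) = −1/1209600 · (5.08982e-10 − 5.74988e-10) = 5.45679e-17.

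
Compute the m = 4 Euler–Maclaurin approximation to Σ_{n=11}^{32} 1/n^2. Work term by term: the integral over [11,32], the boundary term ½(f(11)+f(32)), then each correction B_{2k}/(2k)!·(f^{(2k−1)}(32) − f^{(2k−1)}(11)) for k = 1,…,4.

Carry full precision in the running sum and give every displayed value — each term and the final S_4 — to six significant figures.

The integral term ∫_11^32 1/x^2 dx = 0.0596591.
Endpoint term: (f(11) + f(32))/2 = (0.00826446 + 0.000976562)/2 = 0.00462051.
Running total after boundary: 0.0642796.
Correction k=1: B_{2}/2! · (f^{(1)}(32) − f^{(1)}(11)) = 1/12 · (-6.10352e-05 − (-0.00150263)) = 0.000120133.
After k=1: 0.0643997.
Correction k=2: B_{4}/4! · (f^{(3)}(32) − f^{(3)}(11)) = −1/720 · (-7.15256e-07 − (-0.000149021)) = -2.05980e-07.
After k=2: 0.0643995.
Correction k=3: B_{6}/6! · (f^{(5)}(32) − f^{(5)}(11)) = 1/30240 · (-2.09548e-08 − (-3.69474e-05)) = 1.22111e-09.
After k=3: 0.0643995.
Correction k=4: B_{8}/8! · (f^{(7)}(32) − f^{(7)}(11)) = −1/1209600 · (-1.14596e-09 − (-1.70996e-05)) = -1.41356e-11.

S_4 ≈ 0.0643995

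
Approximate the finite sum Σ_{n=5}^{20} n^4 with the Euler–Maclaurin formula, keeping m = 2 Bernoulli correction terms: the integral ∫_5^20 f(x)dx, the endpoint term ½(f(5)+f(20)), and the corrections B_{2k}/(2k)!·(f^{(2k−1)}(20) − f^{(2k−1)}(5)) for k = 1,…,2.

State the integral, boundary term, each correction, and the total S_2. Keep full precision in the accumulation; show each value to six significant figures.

S_2 ≈ 722312

Integral: ∫_5^20 x^4 dx = 639375.
Endpoint term: (f(5) + f(20))/2 = (625.000 + 160000)/2 = 80312.5.
So far: 719688.
Correction k=1: B_{2}/2! · (f^{(1)}(20) − f^{(1)}(5)) = 1/12 · (32000.0 − 500.000) = 2625.00.
After k=1: 722312.
Correction k=2: B_{4}/4! · (f^{(3)}(20) − f^{(3)}(5)) = −1/720 · (480.000 − 120.000) = -0.500000.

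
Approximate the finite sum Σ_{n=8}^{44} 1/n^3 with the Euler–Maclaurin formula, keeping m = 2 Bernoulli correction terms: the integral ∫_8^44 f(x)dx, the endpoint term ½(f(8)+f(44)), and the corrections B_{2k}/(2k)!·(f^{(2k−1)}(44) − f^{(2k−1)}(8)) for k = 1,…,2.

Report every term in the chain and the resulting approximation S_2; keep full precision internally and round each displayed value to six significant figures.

∫_8^44 1/x^3 dx evaluates to 0.00755424.
Boundary: ½(f(8) + f(44)) = ½(0.00195312 + 1.17393e-05) = 0.000982432.
So far: 0.00853667.
k=1: B_{2}/(2)! × [f^{(1)}(44) − f^{(1)}(8)] = 1/12 × (-8.00406e-07 − (-0.000732422)) = 6.09685e-05.
Running total after k=1: 0.00859764.
k=2: B_{4}/(4)! × [f^{(3)}(44) − f^{(3)}(8)] = −1/720 × (-8.26866e-09 − (-0.000228882)) = -3.17880e-07.

S_2 ≈ 0.00859732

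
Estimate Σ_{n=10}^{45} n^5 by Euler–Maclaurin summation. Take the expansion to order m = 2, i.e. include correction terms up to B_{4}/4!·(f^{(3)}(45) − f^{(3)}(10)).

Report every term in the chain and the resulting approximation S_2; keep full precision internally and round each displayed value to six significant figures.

S_2 ≈ 1.47781e+09

∫_10^45 x^5 dx evaluates to 1.38379e+09.
Boundary: ½(f(10) + f(45)) = ½(100000 + 1.84528e+08) = 9.23141e+07.
So far: 1.47611e+09.
k=1: B_{2}/(2)! × [f^{(1)}(45) − f^{(1)}(10)] = 1/12 × (2.05031e+07 − 50000.0) = 1.70443e+06.
Partial sum through k=1: 1.47781e+09.
k=2: B_{4}/(4)! × [f^{(3)}(45) − f^{(3)}(10)] = −1/720 × (121500 − 6000.00) = -160.417.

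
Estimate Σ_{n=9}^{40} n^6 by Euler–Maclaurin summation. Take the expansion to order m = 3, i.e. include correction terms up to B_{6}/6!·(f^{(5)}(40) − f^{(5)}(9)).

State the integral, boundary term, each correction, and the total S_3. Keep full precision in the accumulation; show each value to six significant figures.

The integral term ∫_9^40 x^6 dx = 2.34050e+10.
Boundary: ½(f(9) + f(40)) = ½(531441 + 4.09600e+09) = 2.04827e+09.
Running total after boundary: 2.54533e+10.
Correction k=1: B_{2}/2! · (f^{(1)}(40) − f^{(1)}(9)) = 1/12 · (6.14400e+08 − 354294) = 5.11705e+07.
After k=1: 2.55045e+10.
Correction k=2: B_{4}/4! · (f^{(3)}(40) − f^{(3)}(9)) = −1/720 · (7.68000e+06 − 87480.0) = -10545.2.
After k=2: 2.55045e+10.
Correction k=3: B_{6}/6! · (f^{(5)}(40) − f^{(5)}(9)) = 1/30240 · (28800.0 − 6480.00) = 0.738095.

S_3 ≈ 2.55045e+10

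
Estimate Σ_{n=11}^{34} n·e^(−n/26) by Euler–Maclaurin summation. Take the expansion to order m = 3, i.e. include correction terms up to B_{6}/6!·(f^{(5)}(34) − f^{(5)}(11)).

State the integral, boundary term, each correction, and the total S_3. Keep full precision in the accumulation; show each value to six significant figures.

S_3 ≈ 216.407

The integral term ∫_11^34 x·e^(−x/26) dx = 208.245.
Endpoint term: (f(11) + f(34))/2 = (7.20531 + 9.19508)/2 = 8.20019.
Integral + boundary = 216.446.
Order-1 term: 1/12 · (-0.0832134 − 0.377901) = -0.0384262.
Partial sum through k=1: 216.407.
Order-2 term: −1/720 · (0.000677032 − 0.00249698) = 2.52770e-06.
Partial sum through k=2: 216.407.
Order-3 term: 1/30240 · (2.18515e-06 − 6.56055e-06) = -1.44689e-10.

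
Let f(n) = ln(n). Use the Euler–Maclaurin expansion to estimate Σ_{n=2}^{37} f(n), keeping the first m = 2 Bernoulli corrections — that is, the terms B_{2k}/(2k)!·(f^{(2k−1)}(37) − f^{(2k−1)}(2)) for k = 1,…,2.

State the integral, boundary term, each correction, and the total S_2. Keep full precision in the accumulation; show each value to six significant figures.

S_2 ≈ 99.3306

∫_2^37 ln(x) dx evaluates to 97.2177.
½[f(2) + f(37)] = ½[0.693147 + 3.61092] = 2.15203.
Running total after boundary: 99.3697.
Order-1 term: 1/12 · (0.0270270 − 0.500000) = -0.0394144.
Partial sum through k=1: 99.3303.
Order-2 term: −1/720 · (3.94843e-05 − 0.250000) = 0.000347167.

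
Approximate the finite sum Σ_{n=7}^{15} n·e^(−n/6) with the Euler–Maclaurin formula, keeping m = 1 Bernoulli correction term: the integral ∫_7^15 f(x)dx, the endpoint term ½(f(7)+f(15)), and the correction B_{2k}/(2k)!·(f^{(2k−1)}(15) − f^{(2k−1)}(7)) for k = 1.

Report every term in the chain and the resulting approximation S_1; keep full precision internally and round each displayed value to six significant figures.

∫_7^15 x·e^(−x/6) dx evaluates to 13.9467.
Endpoint term: (f(7) + f(15))/2 = (2.17982 + 1.23127)/2 = 1.70555.
Running total after boundary: 15.6523.
Order-1 term: 1/12 · (-0.123127 − (-0.0519005)) = -0.00593558.

S_1 ≈ 15.6464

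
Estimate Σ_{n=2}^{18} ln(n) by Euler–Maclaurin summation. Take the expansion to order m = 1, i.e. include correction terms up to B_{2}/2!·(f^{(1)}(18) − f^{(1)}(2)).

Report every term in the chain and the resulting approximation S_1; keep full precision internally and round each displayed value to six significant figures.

∫_2^18 ln(x) dx evaluates to 34.6404.
Endpoint term: (f(2) + f(18))/2 = (0.693147 + 2.89037)/2 = 1.79176.
Running total after boundary: 36.4322.
Correction k=1: B_{2}/2! · (f^{(1)}(18) − f^{(1)}(2)) = 1/12 · (0.0555556 − 0.500000) = -0.0370370.

S_1 ≈ 36.3951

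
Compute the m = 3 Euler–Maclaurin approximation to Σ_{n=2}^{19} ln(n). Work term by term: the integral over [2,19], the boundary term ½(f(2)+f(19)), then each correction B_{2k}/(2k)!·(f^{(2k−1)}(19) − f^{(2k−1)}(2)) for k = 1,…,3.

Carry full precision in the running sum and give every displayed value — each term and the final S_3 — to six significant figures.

S_3 ≈ 39.3399

Integral: ∫_2^19 ln(x) dx = 37.5580.
Endpoint term: (f(2) + f(19))/2 = (0.693147 + 2.94444)/2 = 1.81879.
So far: 39.3768.
Order-1 term: 1/12 · (0.0526316 − 0.500000) = -0.0372807.
Running total after k=1: 39.3396.
Order-2 term: −1/720 · (0.000291588 − 0.250000) = 0.000346817.
Running total after k=2: 39.3399.
Order-3 term: 1/30240 · (9.69267e-06 − 0.750000) = -2.48013e-05.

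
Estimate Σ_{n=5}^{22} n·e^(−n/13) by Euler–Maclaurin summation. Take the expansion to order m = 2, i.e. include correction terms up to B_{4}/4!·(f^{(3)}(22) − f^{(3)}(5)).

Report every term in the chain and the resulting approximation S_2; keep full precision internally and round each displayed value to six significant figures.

S_2 ≈ 79.2051

Integral: ∫_5^22 x·e^(−x/13) dx = 75.5238.
½[f(5) + f(22)] = ½[3.40356 + 4.05007] = 3.72682.
Running total after boundary: 79.2507.
Correction k=1: B_{2}/2! · (f^{(1)}(22) − f^{(1)}(5)) = 1/12 · (-0.127450 − 0.418900) = -0.0455291.
Partial sum through k=1: 79.2051.
Correction k=2: B_{4}/4! · (f^{(3)}(22) − f^{(3)}(5)) = −1/720 · (0.00142449 − 0.0105345) = 1.26527e-05.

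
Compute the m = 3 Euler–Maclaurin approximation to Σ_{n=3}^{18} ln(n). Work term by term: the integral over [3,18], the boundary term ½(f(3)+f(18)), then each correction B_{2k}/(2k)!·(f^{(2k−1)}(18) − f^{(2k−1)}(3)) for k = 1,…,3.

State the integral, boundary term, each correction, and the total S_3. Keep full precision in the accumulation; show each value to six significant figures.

S_3 ≈ 35.7023

∫_3^18 ln(x) dx evaluates to 33.7309.
Endpoint term: (f(3) + f(18))/2 = (1.09861 + 2.89037)/2 = 1.99449.
Running total after boundary: 35.7253.
k=1: B_{2}/(2)! × [f^{(1)}(18) − f^{(1)}(3)] = 1/12 × (0.0555556 − 0.333333) = -0.0231481.
After k=1: 35.7022.
k=2: B_{4}/(4)! × [f^{(3)}(18) − f^{(3)}(3)] = −1/720 × (0.000342936 − 0.0740741) = 0.000102404.
After k=2: 35.7023.
k=3: B_{6}/(6)! × [f^{(5)}(18) − f^{(5)}(3)] = 1/30240 × (1.27013e-05 − 0.0987654) = -3.26563e-06.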